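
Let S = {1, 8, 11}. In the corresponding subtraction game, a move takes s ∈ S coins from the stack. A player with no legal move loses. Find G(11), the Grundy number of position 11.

2

n :  0  1  2  3  4  5  6  7  8  9 10 11
G :  0  1  0  1  0  1  0  1  2  0  1  2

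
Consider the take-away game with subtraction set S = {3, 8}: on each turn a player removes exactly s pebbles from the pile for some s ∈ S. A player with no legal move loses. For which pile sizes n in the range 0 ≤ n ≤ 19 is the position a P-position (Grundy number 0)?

G(0) = 0
G(1) = mex{} = 0
G(2) = mex{} = 0
G(3) = mex{0} = 1
G(4) = mex{0} = 1
G(5) = mex{0} = 1
G(6) = mex{1} = 0
G(7) = mex{1} = 0
G(8) = mex{1,0} = 2
G(9) = mex{0,0} = 1
G(10) = mex{0,0} = 1
G(11) = mex{2,1} = 0
G(12) = mex{1,1} = 0
G(13) = mex{1,1} = 0
G(14) = mex{0,0} = 1
G(15) = mex{0,0} = 1
G(16) = mex{0,2} = 1
G(17) = mex{1,1} = 0
G(18) = mex{1,1} = 0
G(19) = mex{1,0} = 2
P-positions are exactly the n with G(n) = 0.

0, 1, 2, 6, 7, 11, 12, 13, 17, 18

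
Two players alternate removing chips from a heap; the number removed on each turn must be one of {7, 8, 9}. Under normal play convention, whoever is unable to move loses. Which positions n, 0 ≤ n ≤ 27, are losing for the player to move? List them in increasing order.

n :  0  1  2  3  4  5  6  7  8  9 10 11 12 13 14 15 16 17 18 19 20 21 22 23 24 25 26 27
G :  0  0  0  0  0  0  0  1  1  1  1  1  1  1  2  2  0  0  0  0  0  0  0  1  1  1  1  1
P-positions are exactly the n with G(n) = 0.

0, 1, 2, 3, 4, 5, 6, 16, 17, 18, 19, 20, 21, 22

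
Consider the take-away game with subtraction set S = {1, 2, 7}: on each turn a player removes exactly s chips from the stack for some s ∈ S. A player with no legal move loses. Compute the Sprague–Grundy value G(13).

G(0) = 0
G(1) = mex{0} = 1
G(2) = mex{1,0} = 2
G(3) = mex{2,1} = 0
G(4) = mex{0,2} = 1
G(5) = mex{1,0} = 2
G(6) = mex{2,1} = 0
G(7) = mex{0,2,0} = 1
G(8) = mex{1,0,1} = 2
G(9) = mex{2,1,2} = 0
G(10) = mex{0,2,0} = 1
G(11) = mex{1,0,1} = 2
G(12) = mex{2,1,2} = 0
G(13) = mex{0,2,0} = 1

1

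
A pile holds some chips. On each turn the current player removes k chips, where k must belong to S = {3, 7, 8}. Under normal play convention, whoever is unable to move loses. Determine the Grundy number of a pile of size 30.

G(0) = 0
G(1) = mex{} = 0
G(2) = mex{} = 0
G(3) = mex{0} = 1
G(4) = mex{0} = 1
G(5) = mex{0} = 1
G(6) = mex{1} = 0
G(7) = mex{1,0} = 2
G(8) = mex{1,0,0} = 2
G(9) = mex{0,0,0} = 1
G(10) = mex{2,1,0} = 3
G(11) = mex{2,1,1} = 0
G(12) = mex{1,1,1} = 0
G(13) = mex{3,0,1} = 2
G(14) = mex{0,2,0} = 1
G(15) = mex{0,2,2} = 1
G(16) = mex{2,1,2} = 0
G(17) = mex{1,3,1} = 0
G(18) = mex{1,0,3} = 2
G(19) = mex{0,0,0} = 1
G(20) = mex{0,2,0} = 1
G(21) = mex{2,1,2} = 0
G(22) = mex{1,1,1} = 0
G(23) = mex{1,0,1} = 2
G(24) = mex{0,0,0} = 1
G(25) = mex{0,2,0} = 1
G(26) = mex{2,1,2} = 0
G(27) = mex{1,1,1} = 0
G(28) = mex{1,0,1} = 2
G(29) = mex{0,0,0} = 1
G(30) = mex{0,2,0} = 1

1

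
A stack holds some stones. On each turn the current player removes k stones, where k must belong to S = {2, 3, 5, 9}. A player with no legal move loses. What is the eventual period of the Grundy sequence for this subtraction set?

n :  0  1  2  3  4  5  6  7  8  9 10 11 12 13 14 15 16 17
G :  0  0  1  1  2  2  3  0  0  1  1  2  2  3  0  0  1  1
G(n+7) = G(n) holds for n = 0,…,8 (a full window of length max(S) = 9), so the sequence is purely periodic with period 7.

7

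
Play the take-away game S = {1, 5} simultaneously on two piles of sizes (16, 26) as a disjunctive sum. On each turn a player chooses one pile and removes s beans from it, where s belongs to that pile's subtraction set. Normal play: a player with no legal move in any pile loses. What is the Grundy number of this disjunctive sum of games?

All piles use S = {1, 5}:
G(0) = 0
G(1) = mex{0} = 1
G(2) = mex{1} = 0
G(3) = mex{0} = 1
G(4) = mex{1} = 0
G(5) = mex{0,0} = 1
G(6) = mex{1,1} = 0
G(7) = mex{0,0} = 1
G(8) = mex{1,1} = 0
G(9) = mex{0,0} = 1
G(10) = mex{1,1} = 0
G(11) = mex{0,0} = 1
G(12) = mex{1,1} = 0
G(13) = mex{0,0} = 1
G(14) = mex{1,1} = 0
G(15) = mex{0,0} = 1
G(16) = mex{1,1} = 0
G(17) = mex{0,0} = 1
G(18) = mex{1,1} = 0
G(19) = mex{0,0} = 1
G(20) = mex{1,1} = 0
G(21) = mex{0,0} = 1
G(22) = mex{1,1} = 0
G(23) = mex{0,0} = 1
G(24) = mex{1,1} = 0
G(25) = mex{0,0} = 1
G(26) = mex{1,1} = 0
Pile A: G(16) = 0.
Pile B: G(26) = 0.
Combined Grundy value = 0 ⊕ 0 = 0.

0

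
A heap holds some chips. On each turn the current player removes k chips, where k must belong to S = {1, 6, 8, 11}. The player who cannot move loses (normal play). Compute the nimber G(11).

G(0) = 0
G(1) = mex{0} = 1
G(2) = mex{1} = 0
G(3) = mex{0} = 1
G(4) = mex{1} = 0
G(5) = mex{0} = 1
G(6) = mex{1,0} = 2
G(7) = mex{2,1} = 0
G(8) = mex{0,0,0} = 1
G(9) = mex{1,1,1} = 0
G(10) = mex{0,0,0} = 1
G(11) = mex{1,1,1,0} = 2

2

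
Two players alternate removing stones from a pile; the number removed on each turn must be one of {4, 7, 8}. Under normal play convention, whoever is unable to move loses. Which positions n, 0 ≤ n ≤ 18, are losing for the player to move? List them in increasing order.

0, 1, 2, 3, 12, 13, 14, 15

G(0) = 0
G(1) = mex{} = 0
G(2) = mex{} = 0
G(3) = mex{} = 0
G(4) = mex{0} = 1
G(5) = mex{0} = 1
G(6) = mex{0} = 1
G(7) = mex{0,0} = 1
G(8) = mex{1,0,0} = 2
G(9) = mex{1,0,0} = 2
G(10) = mex{1,0,0} = 2
G(11) = mex{1,1,0} = 2
G(12) = mex{2,1,1} = 0
G(13) = mex{2,1,1} = 0
G(14) = mex{2,1,1} = 0
G(15) = mex{2,2,1} = 0
G(16) = mex{0,2,2} = 1
G(17) = mex{0,2,2} = 1
G(18) = mex{0,2,2} = 1
P-positions are exactly the n with G(n) = 0.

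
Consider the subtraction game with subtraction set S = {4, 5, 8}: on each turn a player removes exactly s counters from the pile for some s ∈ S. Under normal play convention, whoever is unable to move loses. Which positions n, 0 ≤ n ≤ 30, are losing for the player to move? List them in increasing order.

0, 1, 2, 3, 12, 13, 14, 15, 24, 25, 26, 27

G(0) = 0
G(1) = mex{} = 0
G(2) = mex{} = 0
G(3) = mex{} = 0
G(4) = mex{0} = 1
G(5) = mex{0,0} = 1
G(6) = mex{0,0} = 1
G(7) = mex{0,0} = 1
G(8) = mex{1,0,0} = 2
G(9) = mex{1,1,0} = 2
G(10) = mex{1,1,0} = 2
G(11) = mex{1,1,0} = 2
G(12) = mex{2,1,1} = 0
G(13) = mex{2,2,1} = 0
G(14) = mex{2,2,1} = 0
G(15) = mex{2,2,1} = 0
G(16) = mex{0,2,2} = 1
G(17) = mex{0,0,2} = 1
G(18) = mex{0,0,2} = 1
G(19) = mex{0,0,2} = 1
G(20) = mex{1,0,0} = 2
G(21) = mex{1,1,0} = 2
G(22) = mex{1,1,0} = 2
G(23) = mex{1,1,0} = 2
G(24) = mex{2,1,1} = 0
G(25) = mex{2,2,1} = 0
G(26) = mex{2,2,1} = 0
G(27) = mex{2,2,1} = 0
G(28) = mex{0,2,2} = 1
G(29) = mex{0,0,2} = 1
G(30) = mex{0,0,2} = 1
P-positions are exactly the n with G(n) = 0.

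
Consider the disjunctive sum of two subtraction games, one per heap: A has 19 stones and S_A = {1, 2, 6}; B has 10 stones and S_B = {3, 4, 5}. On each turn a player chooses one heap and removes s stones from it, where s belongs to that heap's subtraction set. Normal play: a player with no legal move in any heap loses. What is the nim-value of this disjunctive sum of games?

Heap A, S = {1, 2, 6}:
n :  0  1  2  3  4  5  6  7  8  9 10 11 12 13 14 15 16 17 18 19
G :  0  1  2  0  1  2  3  0  1  2  0  1  2  3  0  1  2  0  1  2
G_A(19) = 2.
Heap B, S = {3, 4, 5}:
G(0) = 0
G(1) = mex{} = 0
G(2) = mex{} = 0
G(3) = mex{0} = 1
G(4) = mex{0,0} = 1
G(5) = mex{0,0,0} = 1
G(6) = mex{1,0,0} = 2
G(7) = mex{1,1,0} = 2
G(8) = mex{1,1,1} = 0
G(9) = mex{2,1,1} = 0
G(10) = mex{2,2,1} = 0
G_B(10) = 0.
Combined Grundy value = 2 ⊕ 0 = 2.

2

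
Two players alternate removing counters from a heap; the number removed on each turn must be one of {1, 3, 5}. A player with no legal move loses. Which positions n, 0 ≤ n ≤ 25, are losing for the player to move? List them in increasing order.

G(0) = 0
G(1) = mex{0} = 1
G(2) = mex{1} = 0
G(3) = mex{0,0} = 1
G(4) = mex{1,1} = 0
G(5) = mex{0,0,0} = 1
G(6) = mex{1,1,1} = 0
G(7) = mex{0,0,0} = 1
G(8) = mex{1,1,1} = 0
G(9) = mex{0,0,0} = 1
G(10) = mex{1,1,1} = 0
G(11) = mex{0,0,0} = 1
G(12) = mex{1,1,1} = 0
G(13) = mex{0,0,0} = 1
G(14) = mex{1,1,1} = 0
G(15) = mex{0,0,0} = 1
G(16) = mex{1,1,1} = 0
G(17) = mex{0,0,0} = 1
G(18) = mex{1,1,1} = 0
G(19) = mex{0,0,0} = 1
G(20) = mex{1,1,1} = 0
G(21) = mex{0,0,0} = 1
G(22) = mex{1,1,1} = 0
G(23) = mex{0,0,0} = 1
G(24) = mex{1,1,1} = 0
G(25) = mex{0,0,0} = 1
P-positions are exactly the n with G(n) = 0.

0, 2, 4, 6, 8, 10, 12, 14, 16, 18, 20, 22, 24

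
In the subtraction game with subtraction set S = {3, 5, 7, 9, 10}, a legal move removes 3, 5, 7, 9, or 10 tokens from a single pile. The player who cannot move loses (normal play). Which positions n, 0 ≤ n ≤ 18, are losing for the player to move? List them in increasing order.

n :  0  1  2  3  4  5  6  7  8  9 10 11 12 13 14 15 16 17 18
G :  0  0  0  1  1  1  2  2  2  3  3  3  4  0  0  0  1  1  1
P-positions are exactly the n with G(n) = 0.

0, 1, 2, 13, 14, 15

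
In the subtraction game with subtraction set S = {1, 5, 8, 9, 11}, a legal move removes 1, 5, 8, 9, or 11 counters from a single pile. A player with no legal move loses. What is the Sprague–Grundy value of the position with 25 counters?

3

G(0) = 0
G(1) = mex{0} = 1
G(2) = mex{1} = 0
G(3) = mex{0} = 1
G(4) = mex{1} = 0
G(5) = mex{0,0} = 1
G(6) = mex{1,1} = 0
G(7) = mex{0,0} = 1
G(8) = mex{1,1,0} = 2
G(9) = mex{2,0,1,0} = 3
G(10) = mex{3,1,0,1} = 2
G(11) = mex{2,0,1,0,0} = 3
G(12) = mex{3,1,0,1,1} = 2
G(13) = mex{2,2,1,0,0} = 3
G(14) = mex{3,3,0,1,1} = 2
G(15) = mex{2,2,1,0,0} = 3
G(16) = mex{3,3,2,1,1} = 0
G(17) = mex{0,2,3,2,0} = 1
G(18) = mex{1,3,2,3,1} = 0
G(19) = mex{0,2,3,2,2} = 1
G(20) = mex{1,3,2,3,3} = 0
G(21) = mex{0,0,3,2,2} = 1
G(22) = mex{1,1,2,3,3} = 0
G(23) = mex{0,0,3,2,2} = 1
G(24) = mex{1,1,0,3,3} = 2
G(25) = mex{2,0,1,0,2} = 3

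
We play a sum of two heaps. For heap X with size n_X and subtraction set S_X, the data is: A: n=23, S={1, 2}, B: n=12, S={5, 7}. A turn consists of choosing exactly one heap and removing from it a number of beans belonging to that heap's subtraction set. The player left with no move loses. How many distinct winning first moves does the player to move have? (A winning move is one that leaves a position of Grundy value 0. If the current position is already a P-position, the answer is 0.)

1

Heap A, S = {1, 2}:
G(0) = 0
G(1) = mex{0} = 1
G(2) = mex{1,0} = 2
G(3) = mex{2,1} = 0
G(4) = mex{0,2} = 1
G(5) = mex{1,0} = 2
G(6) = mex{2,1} = 0
G(7) = mex{0,2} = 1
G(8) = mex{1,0} = 2
G(9) = mex{2,1} = 0
G(10) = mex{0,2} = 1
G(11) = mex{1,0} = 2
G(12) = mex{2,1} = 0
G(13) = mex{0,2} = 1
G(14) = mex{1,0} = 2
G(15) = mex{2,1} = 0
G(16) = mex{0,2} = 1
G(17) = mex{1,0} = 2
G(18) = mex{2,1} = 0
G(19) = mex{0,2} = 1
G(20) = mex{1,0} = 2
G(21) = mex{2,1} = 0
G(22) = mex{0,2} = 1
G(23) = mex{1,0} = 2
G_A(23) = 2.
Heap B, S = {5, 7}:
G(0) = 0
G(1) = mex{} = 0
G(2) = mex{} = 0
G(3) = mex{} = 0
G(4) = mex{} = 0
G(5) = mex{0} = 1
G(6) = mex{0} = 1
G(7) = mex{0,0} = 1
G(8) = mex{0,0} = 1
G(9) = mex{0,0} = 1
G(10) = mex{1,0} = 2
G(11) = mex{1,0} = 2
G(12) = mex{1,1} = 0
G_B(12) = 0.
Combined Grundy value = 2 ⊕ 0 = 2.
A winning move leaves total XOR = 0, i.e. changes one component's Grundy value g to g ⊕ X where X is the current total.
Heap A: need g' = 2⊕2 = 0. Options: 23−1→G=1, 23−2→G=0. Hits: 1.
Heap B: need g' = 0⊕2 = 2. Options: 12−5→G=1, 12−7→G=1. Hits: 0.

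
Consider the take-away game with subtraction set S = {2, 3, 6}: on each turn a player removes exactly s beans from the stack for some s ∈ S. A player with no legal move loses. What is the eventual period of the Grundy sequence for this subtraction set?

9

n :  0  1  2  3  4  5  6  7  8  9 10 11 12 13 14 15 16 17 18 19
G :  0  0  1  1  2  0  3  1  2  0  0  1  1  2  0  3  1  2  0  0
G(n+9) = G(n) holds for n = 0,…,5 (a full window of length max(S) = 6), so the sequence is purely periodic with period 9.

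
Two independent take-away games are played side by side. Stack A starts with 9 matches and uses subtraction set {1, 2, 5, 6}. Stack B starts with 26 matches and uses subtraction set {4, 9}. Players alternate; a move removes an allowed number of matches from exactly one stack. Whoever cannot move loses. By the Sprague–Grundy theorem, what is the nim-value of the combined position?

2

Stack A, S = {1, 2, 5, 6}:
G(0) = 0
G(1) = mex{0} = 1
G(2) = mex{1,0} = 2
G(3) = mex{2,1} = 0
G(4) = mex{0,2} = 1
G(5) = mex{1,0,0} = 2
G(6) = mex{2,1,1,0} = 3
G(7) = mex{3,2,2,1} = 0
G(8) = mex{0,3,0,2} = 1
G(9) = mex{1,0,1,0} = 2
G_A(9) = 2.
Stack B, S = {4, 9}:
G(0) = 0
G(1) = mex{} = 0
G(2) = mex{} = 0
G(3) = mex{} = 0
G(4) = mex{0} = 1
G(5) = mex{0} = 1
G(6) = mex{0} = 1
G(7) = mex{0} = 1
G(8) = mex{1} = 0
G(9) = mex{1,0} = 2
G(10) = mex{1,0} = 2
G(11) = mex{1,0} = 2
G(12) = mex{0,0} = 1
G(13) = mex{2,1} = 0
G(14) = mex{2,1} = 0
G(15) = mex{2,1} = 0
G(16) = mex{1,1} = 0
G(17) = mex{0,0} = 1
G(18) = mex{0,2} = 1
G(19) = mex{0,2} = 1
G(20) = mex{0,2} = 1
G(21) = mex{1,1} = 0
G(22) = mex{1,0} = 2
G(23) = mex{1,0} = 2
G(24) = mex{1,0} = 2
G(25) = mex{0,0} = 1
G(26) = mex{2,1} = 0
G_B(26) = 0.
Combined Grundy value = 2 ⊕ 0 = 2.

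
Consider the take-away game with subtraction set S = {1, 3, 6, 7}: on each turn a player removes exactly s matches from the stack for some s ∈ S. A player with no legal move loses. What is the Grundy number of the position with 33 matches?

n :  0  1  2  3  4  5  6  7  8  9 10 11 12 13 14 15 16 17 18 19 20 21 22 23 24 25 26 27 28 29 30 31 32 33
G :  0  1  0  1  0  1  2  3  2  3  2  3  0  1  0  1  0  1  2  3  2  3  2  3  0  1  0  1  0  1  2  3  2  3

3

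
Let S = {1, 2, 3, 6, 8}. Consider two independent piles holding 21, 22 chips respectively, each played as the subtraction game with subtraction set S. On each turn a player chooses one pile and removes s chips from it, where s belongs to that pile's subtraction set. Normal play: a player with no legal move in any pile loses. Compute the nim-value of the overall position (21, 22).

3

All piles use S = {1, 2, 3, 6, 8}:
G(0) = 0
G(1) = mex{0} = 1
G(2) = mex{1,0} = 2
G(3) = mex{2,1,0} = 3
G(4) = mex{3,2,1} = 0
G(5) = mex{0,3,2} = 1
G(6) = mex{1,0,3,0} = 2
G(7) = mex{2,1,0,1} = 3
G(8) = mex{3,2,1,2,0} = 4
G(9) = mex{4,3,2,3,1} = 0
G(10) = mex{0,4,3,0,2} = 1
G(11) = mex{1,0,4,1,3} = 2
G(12) = mex{2,1,0,2,0} = 3
G(13) = mex{3,2,1,3,1} = 0
G(14) = mex{0,3,2,4,2} = 1
G(15) = mex{1,0,3,0,3} = 2
G(16) = mex{2,1,0,1,4} = 3
G(17) = mex{3,2,1,2,0} = 4
G(18) = mex{4,3,2,3,1} = 0
G(19) = mex{0,4,3,0,2} = 1
G(20) = mex{1,0,4,1,3} = 2
G(21) = mex{2,1,0,2,0} = 3
G(22) = mex{3,2,1,3,1} = 0
Pile A: G(21) = 3.
Pile B: G(22) = 0.
Combined Grundy value = 3 ⊕ 0 = 3.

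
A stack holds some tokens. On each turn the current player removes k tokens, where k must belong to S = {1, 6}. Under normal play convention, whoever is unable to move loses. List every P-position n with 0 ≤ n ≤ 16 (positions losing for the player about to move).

0, 2, 4, 7, 9, 11, 14, 16

n :  0  1  2  3  4  5  6  7  8  9 10 11 12 13 14 15 16
G :  0  1  0  1  0  1  2  0  1  0  1  0  1  2  0  1  0
P-positions are exactly the n with G(n) = 0.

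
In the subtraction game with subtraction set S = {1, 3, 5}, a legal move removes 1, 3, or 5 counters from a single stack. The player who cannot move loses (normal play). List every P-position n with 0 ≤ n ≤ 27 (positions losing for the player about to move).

n :  0  1  2  3  4  5  6  7  8  9 10 11 12 13 14 15 16 17 18 19 20 21 22 23 24 25 26 27
G :  0  1  0  1  0  1  0  1  0  1  0  1  0  1  0  1  0  1  0  1  0  1  0  1  0  1  0  1
P-positions are exactly the n with G(n) = 0.

0, 2, 4, 6, 8, 10, 12, 14, 16, 18, 20, 22, 24, 26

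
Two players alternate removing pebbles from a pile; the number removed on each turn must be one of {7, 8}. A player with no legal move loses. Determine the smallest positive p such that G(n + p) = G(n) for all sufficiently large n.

15

n :  0  1  2  3  4  5  6  7  8  9 10 11 12 13 14 15 16 17 18 19 20 21 22 23 24 25 26 27 28 29 30 31
G :  0  0  0  0  0  0  0  1  1  1  1  1  1  1  2  0  0  0  0  0  0  0  1  1  1  1  1  1  1  2  0  0
G(n+15) = G(n) holds for n = 0,…,7 (a full window of length max(S) = 8), so the sequence is purely periodic with period 15.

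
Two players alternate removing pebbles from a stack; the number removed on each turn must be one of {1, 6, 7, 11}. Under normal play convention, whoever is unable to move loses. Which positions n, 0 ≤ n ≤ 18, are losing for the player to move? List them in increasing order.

0, 2, 4, 12, 14, 16

G(0) = 0
G(1) = mex{0} = 1
G(2) = mex{1} = 0
G(3) = mex{0} = 1
G(4) = mex{1} = 0
G(5) = mex{0} = 1
G(6) = mex{1,0} = 2
G(7) = mex{2,1,0} = 3
G(8) = mex{3,0,1} = 2
G(9) = mex{2,1,0} = 3
G(10) = mex{3,0,1} = 2
G(11) = mex{2,1,0,0} = 3
G(12) = mex{3,2,1,1} = 0
G(13) = mex{0,3,2,0} = 1
G(14) = mex{1,2,3,1} = 0
G(15) = mex{0,3,2,0} = 1
G(16) = mex{1,2,3,1} = 0
G(17) = mex{0,3,2,2} = 1
G(18) = mex{1,0,3,3} = 2
P-positions are exactly the n with G(n) = 0.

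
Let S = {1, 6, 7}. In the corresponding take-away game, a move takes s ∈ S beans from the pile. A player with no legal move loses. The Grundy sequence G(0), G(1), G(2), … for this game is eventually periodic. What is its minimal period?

n :  0  1  2  3  4  5  6  7  8  9 10 11 12 13 14 15 16 17 18 19 20 21 22 23 24 25
G :  0  1  0  1  0  1  2  3  2  3  2  3  0  1  0  1  0  1  2  3  2  3  2  3  0  1
G(n+12) = G(n) holds for n = 0,…,6 (a full window of length max(S) = 7), so the sequence is purely periodic with period 12.

12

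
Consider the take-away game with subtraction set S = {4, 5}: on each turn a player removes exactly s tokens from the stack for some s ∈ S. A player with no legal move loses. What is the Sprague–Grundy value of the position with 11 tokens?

0

G(0) = 0
G(1) = mex{} = 0
G(2) = mex{} = 0
G(3) = mex{} = 0
G(4) = mex{0} = 1
G(5) = mex{0,0} = 1
G(6) = mex{0,0} = 1
G(7) = mex{0,0} = 1
G(8) = mex{1,0} = 2
G(9) = mex{1,1} = 0
G(10) = mex{1,1} = 0
G(11) = mex{1,1} = 0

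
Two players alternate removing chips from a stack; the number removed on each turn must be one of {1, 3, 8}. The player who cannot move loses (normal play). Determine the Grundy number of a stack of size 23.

n :  0  1  2  3  4  5  6  7  8  9 10 11 12 13 14 15 16 17 18 19 20 21 22 23
G :  0  1  0  1  0  1  0  1  2  3  2  0  1  0  1  0  1  0  1  2  3  2  0  1

1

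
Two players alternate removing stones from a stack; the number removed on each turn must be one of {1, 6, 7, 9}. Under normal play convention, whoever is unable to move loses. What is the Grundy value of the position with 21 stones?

n :  0  1  2  3  4  5  6  7  8  9 10 11 12 13 14 15 16 17 18 19 20 21
G :  0  1  0  1  0  1  2  3  2  3  2  3  0  1  0  1  0  1  2  3  2  3

3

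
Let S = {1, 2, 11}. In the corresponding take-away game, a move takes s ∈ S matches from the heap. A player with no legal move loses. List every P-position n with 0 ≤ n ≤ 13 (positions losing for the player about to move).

G(0) = 0
G(1) = mex{0} = 1
G(2) = mex{1,0} = 2
G(3) = mex{2,1} = 0
G(4) = mex{0,2} = 1
G(5) = mex{1,0} = 2
G(6) = mex{2,1} = 0
G(7) = mex{0,2} = 1
G(8) = mex{1,0} = 2
G(9) = mex{2,1} = 0
G(10) = mex{0,2} = 1
G(11) = mex{1,0,0} = 2
G(12) = mex{2,1,1} = 0
G(13) = mex{0,2,2} = 1
P-positions are exactly the n with G(n) = 0.

0, 3, 6, 9, 12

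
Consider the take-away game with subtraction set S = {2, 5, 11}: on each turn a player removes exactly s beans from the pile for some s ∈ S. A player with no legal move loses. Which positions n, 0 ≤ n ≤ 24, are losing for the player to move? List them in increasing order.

0, 1, 4, 7, 8, 14, 17, 20, 21, 24

n :  0  1  2  3  4  5  6  7  8  9 10 11 12 13 14 15 16 17 18 19 20 21 22 23 24
G :  0  0  1  1  0  2  1  0  0  1  1  2  2  3  0  2  1  0  2  1  0  0  1  1  0
P-positions are exactly the n with G(n) = 0.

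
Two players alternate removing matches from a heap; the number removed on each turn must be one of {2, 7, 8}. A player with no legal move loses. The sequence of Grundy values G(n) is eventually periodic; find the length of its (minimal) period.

5

n :  0  1  2  3  4  5  6  7  8  9 10 11 12 13 14 15 16 17 18 19 20 21 22 23 24 25 26
G :  0  0  1  1  0  0  1  1  2  2  0  3  1  2  0  0  1  1  2  0  0  1  1  2  0  0  1
From n = 12 onward G(n+5) = G(n); since this holds over max(S) = 8 consecutive positions the period is 5 (pre-period 12).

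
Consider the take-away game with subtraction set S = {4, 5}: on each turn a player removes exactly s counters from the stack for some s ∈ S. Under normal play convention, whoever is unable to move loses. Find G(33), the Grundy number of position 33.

1

G(0) = 0
G(1) = mex{} = 0
G(2) = mex{} = 0
G(3) = mex{} = 0
G(4) = mex{0} = 1
G(5) = mex{0,0} = 1
G(6) = mex{0,0} = 1
G(7) = mex{0,0} = 1
G(8) = mex{1,0} = 2
G(9) = mex{1,1} = 0
G(10) = mex{1,1} = 0
G(11) = mex{1,1} = 0
G(12) = mex{2,1} = 0
G(13) = mex{0,2} = 1
G(14) = mex{0,0} = 1
G(15) = mex{0,0} = 1
G(16) = mex{0,0} = 1
G(17) = mex{1,0} = 2
G(18) = mex{1,1} = 0
G(19) = mex{1,1} = 0
G(20) = mex{1,1} = 0
G(21) = mex{2,1} = 0
G(22) = mex{0,2} = 1
G(23) = mex{0,0} = 1
G(24) = mex{0,0} = 1
G(25) = mex{0,0} = 1
G(26) = mex{1,0} = 2
G(27) = mex{1,1} = 0
G(28) = mex{1,1} = 0
G(29) = mex{1,1} = 0
G(30) = mex{2,1} = 0
G(31) = mex{0,2} = 1
G(32) = mex{0,0} = 1
G(33) = mex{0,0} = 1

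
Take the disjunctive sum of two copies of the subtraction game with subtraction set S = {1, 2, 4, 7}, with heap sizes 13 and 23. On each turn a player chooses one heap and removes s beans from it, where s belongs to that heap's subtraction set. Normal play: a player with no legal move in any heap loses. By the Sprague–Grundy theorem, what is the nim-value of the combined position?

3

All heaps use S = {1, 2, 4, 7}:
n :  0  1  2  3  4  5  6  7  8  9 10 11 12 13 14 15 16 17 18 19 20 21 22 23
G :  0  1  2  0  1  2  0  1  2  0  1  2  0  1  2  0  1  2  0  1  2  0  1  2
Heap A: G(13) = 1.
Heap B: G(23) = 2.
Combined Grundy value = 1 ⊕ 2 = 3.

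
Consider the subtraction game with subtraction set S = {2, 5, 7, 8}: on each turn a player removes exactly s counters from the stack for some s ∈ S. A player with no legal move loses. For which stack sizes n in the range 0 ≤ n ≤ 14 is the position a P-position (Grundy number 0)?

n :  0  1  2  3  4  5  6  7  8  9 10 11 12 13 14
G :  0  0  1  1  0  2  1  3  2  2  0  3  1  0  0
P-positions are exactly the n with G(n) = 0.

0, 1, 4, 10, 13, 14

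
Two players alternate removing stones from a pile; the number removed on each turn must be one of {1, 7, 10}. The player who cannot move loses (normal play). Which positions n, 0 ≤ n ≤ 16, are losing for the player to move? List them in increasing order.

G(0) = 0
G(1) = mex{0} = 1
G(2) = mex{1} = 0
G(3) = mex{0} = 1
G(4) = mex{1} = 0
G(5) = mex{0} = 1
G(6) = mex{1} = 0
G(7) = mex{0,0} = 1
G(8) = mex{1,1} = 0
G(9) = mex{0,0} = 1
G(10) = mex{1,1,0} = 2
G(11) = mex{2,0,1} = 3
G(12) = mex{3,1,0} = 2
G(13) = mex{2,0,1} = 3
G(14) = mex{3,1,0} = 2
G(15) = mex{2,0,1} = 3
G(16) = mex{3,1,0} = 2
P-positions are exactly the n with G(n) = 0.

0, 2, 4, 6, 8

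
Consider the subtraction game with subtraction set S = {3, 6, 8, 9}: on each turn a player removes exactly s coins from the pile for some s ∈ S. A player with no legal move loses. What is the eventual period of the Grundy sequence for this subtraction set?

12

G(0) = 0
G(1) = mex{} = 0
G(2) = mex{} = 0
G(3) = mex{0} = 1
G(4) = mex{0} = 1
G(5) = mex{0} = 1
G(6) = mex{1,0} = 2
G(7) = mex{1,0} = 2
G(8) = mex{1,0,0} = 2
G(9) = mex{2,1,0,0} = 3
G(10) = mex{2,1,0,0} = 3
G(11) = mex{2,1,1,0} = 3
G(12) = mex{3,2,1,1} = 0
G(13) = mex{3,2,1,1} = 0
G(14) = mex{3,2,2,1} = 0
G(15) = mex{0,3,2,2} = 1
G(16) = mex{0,3,2,2} = 1
G(17) = mex{0,3,3,2} = 1
G(18) = mex{1,0,3,3} = 2
G(19) = mex{1,0,3,3} = 2
G(20) = mex{1,0,0,3} = 2
G(21) = mex{2,1,0,0} = 3
G(22) = mex{2,1,0,0} = 3
G(23) = mex{2,1,1,0} = 3
G(24) = mex{3,2,1,1} = 0
G(25) = mex{3,2,1,1} = 0
G(n+12) = G(n) holds for n = 0,…,8 (a full window of length max(S) = 9), so the sequence is purely periodic with period 12.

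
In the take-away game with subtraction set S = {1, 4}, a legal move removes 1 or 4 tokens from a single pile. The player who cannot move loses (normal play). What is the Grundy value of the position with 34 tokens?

n :  0  1  2  3  4  5  6  7  8  9 10 11 12 13 14 15 16 17 18 19 20 21 22 23 24 25 26 27 28 29 30 31 32 33 34
G :  0  1  0  1  2  0  1  0  1  2  0  1  0  1  2  0  1  0  1  2  0  1  0  1  2  0  1  0  1  2  0  1  0  1  2

2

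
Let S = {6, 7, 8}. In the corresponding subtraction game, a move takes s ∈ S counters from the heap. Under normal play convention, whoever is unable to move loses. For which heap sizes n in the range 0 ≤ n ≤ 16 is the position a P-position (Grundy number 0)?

0, 1, 2, 3, 4, 5, 14, 15, 16

n :  0  1  2  3  4  5  6  7  8  9 10 11 12 13 14 15 16
G :  0  0  0  0  0  0  1  1  1  1  1  1  2  2  0  0  0
P-positions are exactly the n with G(n) = 0.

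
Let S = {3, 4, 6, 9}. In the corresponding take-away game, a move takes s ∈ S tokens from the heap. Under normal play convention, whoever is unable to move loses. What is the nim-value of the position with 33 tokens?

3

G(0) = 0
G(1) = mex{} = 0
G(2) = mex{} = 0
G(3) = mex{0} = 1
G(4) = mex{0,0} = 1
G(5) = mex{0,0} = 1
G(6) = mex{1,0,0} = 2
G(7) = mex{1,1,0} = 2
G(8) = mex{1,1,0} = 2
G(9) = mex{2,1,1,0} = 3
G(10) = mex{2,2,1,0} = 3
G(11) = mex{2,2,1,0} = 3
G(12) = mex{3,2,2,1} = 0
G(13) = mex{3,3,2,1} = 0
G(14) = mex{3,3,2,1} = 0
G(15) = mex{0,3,3,2} = 1
G(16) = mex{0,0,3,2} = 1
G(17) = mex{0,0,3,2} = 1
G(18) = mex{1,0,0,3} = 2
G(19) = mex{1,1,0,3} = 2
G(20) = mex{1,1,0,3} = 2
G(21) = mex{2,1,1,0} = 3
G(22) = mex{2,2,1,0} = 3
G(23) = mex{2,2,1,0} = 3
G(24) = mex{3,2,2,1} = 0
G(25) = mex{3,3,2,1} = 0
G(26) = mex{3,3,2,1} = 0
G(27) = mex{0,3,3,2} = 1
G(28) = mex{0,0,3,2} = 1
G(29) = mex{0,0,3,2} = 1
G(30) = mex{1,0,0,3} = 2
G(31) = mex{1,1,0,3} = 2
G(32) = mex{1,1,0,3} = 2
G(33) = mex{2,1,1,0} = 3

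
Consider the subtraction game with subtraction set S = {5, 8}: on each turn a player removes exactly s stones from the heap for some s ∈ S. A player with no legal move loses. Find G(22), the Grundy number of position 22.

n :  0  1  2  3  4  5  6  7  8  9 10 11 12 13 14 15 16 17 18 19 20 21 22
G :  0  0  0  0  0  1  1  1  1  1  2  2  2  0  0  0  0  0  1  1  1  1  1

1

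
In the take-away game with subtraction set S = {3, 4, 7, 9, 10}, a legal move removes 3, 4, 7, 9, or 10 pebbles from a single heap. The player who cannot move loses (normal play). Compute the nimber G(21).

2

n :  0  1  2  3  4  5  6  7  8  9 10 11 12 13 14 15 16 17 18 19 20 21
G :  0  0  0  1  1  1  2  2  2  3  3  3  4  0  0  0  1  1  1  2  2  2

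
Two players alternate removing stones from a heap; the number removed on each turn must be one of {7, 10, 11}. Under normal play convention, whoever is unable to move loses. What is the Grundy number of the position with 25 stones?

n :  0  1  2  3  4  5  6  7  8  9 10 11 12 13 14 15 16 17 18 19 20 21 22 23 24 25
G :  0  0  0  0  0  0  0  1  1  1  1  1  1  1  2  2  2  2  0  0  0  0  0  0  0  1

1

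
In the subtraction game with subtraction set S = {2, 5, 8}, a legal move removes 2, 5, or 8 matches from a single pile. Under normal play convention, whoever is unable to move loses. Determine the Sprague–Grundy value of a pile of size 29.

n :  0  1  2  3  4  5  6  7  8  9 10 11 12 13 14 15 16 17 18 19 20 21 22 23 24 25 26 27 28 29
G :  0  0  1  1  0  2  1  0  2  1  0  0  1  1  0  2  1  0  2  1  0  0  1  1  0  2  1  0  2  1

1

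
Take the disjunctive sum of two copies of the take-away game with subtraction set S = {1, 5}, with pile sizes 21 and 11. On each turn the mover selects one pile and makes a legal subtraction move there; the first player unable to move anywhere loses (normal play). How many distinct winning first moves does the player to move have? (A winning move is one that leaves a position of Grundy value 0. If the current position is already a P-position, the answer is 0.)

0

All piles use S = {1, 5}:
n :  0  1  2  3  4  5  6  7  8  9 10 11 12 13 14 15 16 17 18 19 20 21
G :  0  1  0  1  0  1  0  1  0  1  0  1  0  1  0  1  0  1  0  1  0  1
Pile A: G(21) = 1.
Pile B: G(11) = 1.
Combined Grundy value = 1 ⊕ 1 = 0.
A winning move leaves total XOR = 0, i.e. changes one component's Grundy value g to g ⊕ X where X is the current total.
Pile A: target g' = 1⊕0 = 1, but every legal move changes the Grundy value (mex property), so 0 moves.
Pile B: target g' = 1⊕0 = 1, but every legal move changes the Grundy value (mex property), so 0 moves.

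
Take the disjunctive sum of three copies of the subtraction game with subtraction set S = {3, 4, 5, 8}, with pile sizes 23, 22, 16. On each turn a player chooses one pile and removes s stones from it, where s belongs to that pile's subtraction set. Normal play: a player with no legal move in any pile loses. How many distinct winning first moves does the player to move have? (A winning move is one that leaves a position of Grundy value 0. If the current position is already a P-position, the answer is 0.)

5

All piles use S = {3, 4, 5, 8}:
n :  0  1  2  3  4  5  6  7  8  9 10 11 12 13 14 15 16 17 18 19 20 21 22 23
G :  0  0  0  1  1  1  2  2  2  3  3  0  0  0  1  1  1  2  2  2  3  3  0  0
Pile A: G(23) = 0.
Pile B: G(22) = 0.
Pile C: G(16) = 1.
Combined Grundy value = 0 ⊕ 0 ⊕ 1 = 1.
A winning move leaves total XOR = 0, i.e. changes one component's Grundy value g to g ⊕ X where X is the current total.
Pile A: need g' = 0⊕1 = 1. Options: 23−3→G=3, 23−4→G=2, 23−5→G=2, 23−8→G=1. Hits: 1.
Pile B: need g' = 0⊕1 = 1. Options: 22−3→G=2, 22−4→G=2, 22−5→G=2, 22−8→G=1. Hits: 1.
Pile C: need g' = 1⊕1 = 0. Options: 16−3→G=0, 16−4→G=0, 16−5→G=0, 16−8→G=2. Hits: 3.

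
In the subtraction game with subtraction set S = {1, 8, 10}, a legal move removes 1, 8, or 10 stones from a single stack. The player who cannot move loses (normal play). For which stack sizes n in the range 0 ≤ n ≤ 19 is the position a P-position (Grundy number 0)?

0, 2, 4, 6, 9, 11, 13, 15, 18

G(0) = 0
G(1) = mex{0} = 1
G(2) = mex{1} = 0
G(3) = mex{0} = 1
G(4) = mex{1} = 0
G(5) = mex{0} = 1
G(6) = mex{1} = 0
G(7) = mex{0} = 1
G(8) = mex{1,0} = 2
G(9) = mex{2,1} = 0
G(10) = mex{0,0,0} = 1
G(11) = mex{1,1,1} = 0
G(12) = mex{0,0,0} = 1
G(13) = mex{1,1,1} = 0
G(14) = mex{0,0,0} = 1
G(15) = mex{1,1,1} = 0
G(16) = mex{0,2,0} = 1
G(17) = mex{1,0,1} = 2
G(18) = mex{2,1,2} = 0
G(19) = mex{0,0,0} = 1
P-positions are exactly the n with G(n) = 0.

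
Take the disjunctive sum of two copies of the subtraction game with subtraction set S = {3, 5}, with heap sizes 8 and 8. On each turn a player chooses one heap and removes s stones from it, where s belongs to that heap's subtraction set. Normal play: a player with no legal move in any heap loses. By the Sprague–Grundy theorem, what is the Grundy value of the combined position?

0

All heaps use S = {3, 5}:
G(0) = 0
G(1) = mex{} = 0
G(2) = mex{} = 0
G(3) = mex{0} = 1
G(4) = mex{0} = 1
G(5) = mex{0,0} = 1
G(6) = mex{1,0} = 2
G(7) = mex{1,0} = 2
G(8) = mex{1,1} = 0
Heap A: G(8) = 0.
Heap B: G(8) = 0.
Combined Grundy value = 0 ⊕ 0 = 0.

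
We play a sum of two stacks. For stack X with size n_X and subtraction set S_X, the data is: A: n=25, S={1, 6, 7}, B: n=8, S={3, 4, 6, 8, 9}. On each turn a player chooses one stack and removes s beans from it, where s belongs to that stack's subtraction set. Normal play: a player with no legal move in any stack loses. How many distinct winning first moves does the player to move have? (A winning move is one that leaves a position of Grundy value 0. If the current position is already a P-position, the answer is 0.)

Stack A, S = {1, 6, 7}:
n :  0  1  2  3  4  5  6  7  8  9 10 11 12 13 14 15 16 17 18 19 20 21 22 23 24 25
G :  0  1  0  1  0  1  2  3  2  3  2  3  0  1  0  1  0  1  2  3  2  3  2  3  0  1
G_A(25) = 1.
Stack B, S = {3, 4, 6, 8, 9}:
n : 0 1 2 3 4 5 6 7 8
G : 0 0 0 1 1 1 2 2 2
G_B(8) = 2.
Combined Grundy value = 1 ⊕ 2 = 3.
A winning move leaves total XOR = 0, i.e. changes one component's Grundy value g to g ⊕ X where X is the current total.
Stack A: need g' = 1⊕3 = 2. Options: 25−1→G=0, 25−6→G=3, 25−7→G=2. Hits: 1.
Stack B: need g' = 2⊕3 = 1. Options: 8−3→G=1, 8−4→G=1, 8−6→G=0, 8−8→G=0. Hits: 2.

3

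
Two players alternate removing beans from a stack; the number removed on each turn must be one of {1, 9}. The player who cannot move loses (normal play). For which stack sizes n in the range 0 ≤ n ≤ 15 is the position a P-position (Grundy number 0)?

G(0) = 0
G(1) = mex{0} = 1
G(2) = mex{1} = 0
G(3) = mex{0} = 1
G(4) = mex{1} = 0
G(5) = mex{0} = 1
G(6) = mex{1} = 0
G(7) = mex{0} = 1
G(8) = mex{1} = 0
G(9) = mex{0,0} = 1
G(10) = mex{1,1} = 0
G(11) = mex{0,0} = 1
G(12) = mex{1,1} = 0
G(13) = mex{0,0} = 1
G(14) = mex{1,1} = 0
G(15) = mex{0,0} = 1
P-positions are exactly the n with G(n) = 0.

0, 2, 4, 6, 8, 10, 12, 14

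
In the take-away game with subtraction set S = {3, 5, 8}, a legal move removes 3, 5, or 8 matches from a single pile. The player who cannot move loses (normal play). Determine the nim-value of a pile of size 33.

0

n :  0  1  2  3  4  5  6  7  8  9 10 11 12 13 14 15 16 17 18 19 20 21 22 23 24 25 26 27 28 29 30 31 32 33
G :  0  0  0  1  1  1  2  2  2  3  3  0  0  0  1  1  1  2  2  2  3  3  0  0  0  1  1  1  2  2  2  3  3  0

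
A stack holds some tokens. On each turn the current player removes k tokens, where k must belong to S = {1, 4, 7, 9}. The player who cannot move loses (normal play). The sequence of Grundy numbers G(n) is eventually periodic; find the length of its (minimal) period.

n :  0  1  2  3  4  5  6  7  8  9 10 11 12 13 14 15 16 17 18
G :  0  1  0  1  2  0  1  2  0  1  0  1  2  0  1  2  0  1  0
G(n+8) = G(n) holds for n = 0,…,8 (a full window of length max(S) = 9), so the sequence is purely periodic with period 8.

8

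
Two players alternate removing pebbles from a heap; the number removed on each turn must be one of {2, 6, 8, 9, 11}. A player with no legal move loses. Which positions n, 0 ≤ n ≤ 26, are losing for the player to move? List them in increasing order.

0, 1, 4, 5, 17, 18, 21, 22

n :  0  1  2  3  4  5  6  7  8  9 10 11 12 13 14 15 16 17 18 19 20 21 22 23 24 25 26
G :  0  0  1  1  0  0  1  1  2  2  3  3  2  2  3  3  4  0  0  1  1  0  0  1  1  2  2
P-positions are exactly the n with G(n) = 0.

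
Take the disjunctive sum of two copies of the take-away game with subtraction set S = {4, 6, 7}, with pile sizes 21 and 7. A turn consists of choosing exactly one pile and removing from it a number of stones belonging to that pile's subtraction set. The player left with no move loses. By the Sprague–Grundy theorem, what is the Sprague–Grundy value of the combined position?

3

All piles use S = {4, 6, 7}:
G(0) = 0
G(1) = mex{} = 0
G(2) = mex{} = 0
G(3) = mex{} = 0
G(4) = mex{0} = 1
G(5) = mex{0} = 1
G(6) = mex{0,0} = 1
G(7) = mex{0,0,0} = 1
G(8) = mex{1,0,0} = 2
G(9) = mex{1,0,0} = 2
G(10) = mex{1,1,0} = 2
G(11) = mex{1,1,1} = 0
G(12) = mex{2,1,1} = 0
G(13) = mex{2,1,1} = 0
G(14) = mex{2,2,1} = 0
G(15) = mex{0,2,2} = 1
G(16) = mex{0,2,2} = 1
G(17) = mex{0,0,2} = 1
G(18) = mex{0,0,0} = 1
G(19) = mex{1,0,0} = 2
G(20) = mex{1,0,0} = 2
G(21) = mex{1,1,0} = 2
Pile A: G(21) = 2.
Pile B: G(7) = 1.
Combined Grundy value = 2 ⊕ 1 = 3.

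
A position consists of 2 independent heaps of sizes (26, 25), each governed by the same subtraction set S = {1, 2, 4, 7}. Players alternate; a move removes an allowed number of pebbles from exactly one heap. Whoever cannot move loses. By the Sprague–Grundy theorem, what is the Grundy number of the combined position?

3

All heaps use S = {1, 2, 4, 7}:
n :  0  1  2  3  4  5  6  7  8  9 10 11 12 13 14 15 16 17 18 19 20 21 22 23 24 25 26
G :  0  1  2  0  1  2  0  1  2  0  1  2  0  1  2  0  1  2  0  1  2  0  1  2  0  1  2
Heap A: G(26) = 2.
Heap B: G(25) = 1.
Combined Grundy value = 2 ⊕ 1 = 3.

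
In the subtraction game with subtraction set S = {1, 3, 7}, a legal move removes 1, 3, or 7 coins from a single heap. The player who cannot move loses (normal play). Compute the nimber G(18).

n :  0  1  2  3  4  5  6  7  8  9 10 11 12 13 14 15 16 17 18
G :  0  1  0  1  0  1  0  1  0  1  0  1  0  1  0  1  0  1  0

0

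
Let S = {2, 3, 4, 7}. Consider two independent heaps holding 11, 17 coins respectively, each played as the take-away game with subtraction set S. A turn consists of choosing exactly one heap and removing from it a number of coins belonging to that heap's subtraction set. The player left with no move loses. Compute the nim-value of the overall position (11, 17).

All heaps use S = {2, 3, 4, 7}:
G(0) = 0
G(1) = mex{} = 0
G(2) = mex{0} = 1
G(3) = mex{0,0} = 1
G(4) = mex{1,0,0} = 2
G(5) = mex{1,1,0} = 2
G(6) = mex{2,1,1} = 0
G(7) = mex{2,2,1,0} = 3
G(8) = mex{0,2,2,0} = 1
G(9) = mex{3,0,2,1} = 4
G(10) = mex{1,3,0,1} = 2
G(11) = mex{4,1,3,2} = 0
G(12) = mex{2,4,1,2} = 0
G(13) = mex{0,2,4,0} = 1
G(14) = mex{0,0,2,3} = 1
G(15) = mex{1,0,0,1} = 2
G(16) = mex{1,1,0,4} = 2
G(17) = mex{2,1,1,2} = 0
Heap A: G(11) = 0.
Heap B: G(17) = 0.
Combined Grundy value = 0 ⊕ 0 = 0.

0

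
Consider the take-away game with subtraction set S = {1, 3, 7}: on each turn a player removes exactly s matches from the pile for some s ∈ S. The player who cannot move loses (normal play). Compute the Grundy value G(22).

0

n :  0  1  2  3  4  5  6  7  8  9 10 11 12 13 14 15 16 17 18 19 20 21 22
G :  0  1  0  1  0  1  0  1  0  1  0  1  0  1  0  1  0  1  0  1  0  1  0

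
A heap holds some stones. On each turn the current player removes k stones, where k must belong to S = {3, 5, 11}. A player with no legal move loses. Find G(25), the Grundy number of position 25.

n :  0  1  2  3  4  5  6  7  8  9 10 11 12 13 14 15 16 17 18 19 20 21 22 23 24 25
G :  0  0  0  1  1  1  2  2  0  0  0  1  1  1  2  2  0  0  0  1  1  1  2  2  0  0

0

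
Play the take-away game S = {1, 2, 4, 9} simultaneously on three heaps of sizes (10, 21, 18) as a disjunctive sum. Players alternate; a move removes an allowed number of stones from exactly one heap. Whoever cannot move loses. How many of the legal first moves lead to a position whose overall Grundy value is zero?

2

All heaps use S = {1, 2, 4, 9}:
G(0) = 0
G(1) = mex{0} = 1
G(2) = mex{1,0} = 2
G(3) = mex{2,1} = 0
G(4) = mex{0,2,0} = 1
G(5) = mex{1,0,1} = 2
G(6) = mex{2,1,2} = 0
G(7) = mex{0,2,0} = 1
G(8) = mex{1,0,1} = 2
G(9) = mex{2,1,2,0} = 3
G(10) = mex{3,2,0,1} = 4
G(11) = mex{4,3,1,2} = 0
G(12) = mex{0,4,2,0} = 1
G(13) = mex{1,0,3,1} = 2
G(14) = mex{2,1,4,2} = 0
G(15) = mex{0,2,0,0} = 1
G(16) = mex{1,0,1,1} = 2
G(17) = mex{2,1,2,2} = 0
G(18) = mex{0,2,0,3} = 1
G(19) = mex{1,0,1,4} = 2
G(20) = mex{2,1,2,0} = 3
G(21) = mex{3,2,0,1} = 4
Heap A: G(10) = 4.
Heap B: G(21) = 4.
Heap C: G(18) = 1.
Combined Grundy value = 4 ⊕ 4 ⊕ 1 = 1.
A winning move leaves total XOR = 0, i.e. changes one component's Grundy value g to g ⊕ X where X is the current total.
Heap A: need g' = 4⊕1 = 5. Options: 10−1→G=3, 10−2→G=2, 10−4→G=0, 10−9→G=1. Hits: 0.
Heap B: need g' = 4⊕1 = 5. Options: 21−1→G=3, 21−2→G=2, 21−4→G=0, 21−9→G=1. Hits: 0.
Heap C: need g' = 1⊕1 = 0. Options: 18−1→G=0, 18−2→G=2, 18−4→G=0, 18−9→G=3. Hits: 2.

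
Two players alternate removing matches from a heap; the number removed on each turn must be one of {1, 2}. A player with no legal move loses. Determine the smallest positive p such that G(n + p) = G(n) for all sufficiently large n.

n :  0  1  2  3  4  5  6  7  8  9 10 11 12 13 14
G :  0  1  2  0  1  2  0  1  2  0  1  2  0  1  2
G(n+3) = G(n) holds for n = 0,…,1 (a full window of length max(S) = 2), so the sequence is purely periodic with period 3.

3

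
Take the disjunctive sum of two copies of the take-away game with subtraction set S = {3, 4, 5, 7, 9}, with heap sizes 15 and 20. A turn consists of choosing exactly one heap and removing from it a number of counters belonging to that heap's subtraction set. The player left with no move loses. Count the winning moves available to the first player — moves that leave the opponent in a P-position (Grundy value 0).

All heaps use S = {3, 4, 5, 7, 9}:
G(0) = 0
G(1) = mex{} = 0
G(2) = mex{} = 0
G(3) = mex{0} = 1
G(4) = mex{0,0} = 1
G(5) = mex{0,0,0} = 1
G(6) = mex{1,0,0} = 2
G(7) = mex{1,1,0,0} = 2
G(8) = mex{1,1,1,0} = 2
G(9) = mex{2,1,1,0,0} = 3
G(10) = mex{2,2,1,1,0} = 3
G(11) = mex{2,2,2,1,0} = 3
G(12) = mex{3,2,2,1,1} = 0
G(13) = mex{3,3,2,2,1} = 0
G(14) = mex{3,3,3,2,1} = 0
G(15) = mex{0,3,3,2,2} = 1
G(16) = mex{0,0,3,3,2} = 1
G(17) = mex{0,0,0,3,2} = 1
G(18) = mex{1,0,0,3,3} = 2
G(19) = mex{1,1,0,0,3} = 2
G(20) = mex{1,1,1,0,3} = 2
Heap A: G(15) = 1.
Heap B: G(20) = 2.
Combined Grundy value = 1 ⊕ 2 = 3.
A winning move leaves total XOR = 0, i.e. changes one component's Grundy value g to g ⊕ X where X is the current total.
Heap A: need g' = 1⊕3 = 2. Options: 15−3→G=0, 15−4→G=3, 15−5→G=3, 15−7→G=2, 15−9→G=2. Hits: 2.
Heap B: need g' = 2⊕3 = 1. Options: 20−3→G=1, 20−4→G=1, 20−5→G=1, 20−7→G=0, 20−9→G=3. Hits: 3.

5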